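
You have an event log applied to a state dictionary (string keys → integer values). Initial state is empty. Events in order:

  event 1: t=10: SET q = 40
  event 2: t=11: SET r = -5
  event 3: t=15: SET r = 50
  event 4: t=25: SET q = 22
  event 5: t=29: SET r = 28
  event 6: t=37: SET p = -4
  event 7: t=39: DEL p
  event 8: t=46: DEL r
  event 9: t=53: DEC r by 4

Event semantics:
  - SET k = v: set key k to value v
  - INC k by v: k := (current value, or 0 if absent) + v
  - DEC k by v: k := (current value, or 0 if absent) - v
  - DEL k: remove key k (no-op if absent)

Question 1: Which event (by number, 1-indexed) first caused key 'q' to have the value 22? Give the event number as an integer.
Looking for first event where q becomes 22:
  event 1: q = 40
  event 2: q = 40
  event 3: q = 40
  event 4: q 40 -> 22  <-- first match

Answer: 4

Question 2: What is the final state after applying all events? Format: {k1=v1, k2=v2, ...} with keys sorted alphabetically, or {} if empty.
Answer: {q=22, r=-4}

Derivation:
  after event 1 (t=10: SET q = 40): {q=40}
  after event 2 (t=11: SET r = -5): {q=40, r=-5}
  after event 3 (t=15: SET r = 50): {q=40, r=50}
  after event 4 (t=25: SET q = 22): {q=22, r=50}
  after event 5 (t=29: SET r = 28): {q=22, r=28}
  after event 6 (t=37: SET p = -4): {p=-4, q=22, r=28}
  after event 7 (t=39: DEL p): {q=22, r=28}
  after event 8 (t=46: DEL r): {q=22}
  after event 9 (t=53: DEC r by 4): {q=22, r=-4}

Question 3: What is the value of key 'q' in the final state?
Answer: 22

Derivation:
Track key 'q' through all 9 events:
  event 1 (t=10: SET q = 40): q (absent) -> 40
  event 2 (t=11: SET r = -5): q unchanged
  event 3 (t=15: SET r = 50): q unchanged
  event 4 (t=25: SET q = 22): q 40 -> 22
  event 5 (t=29: SET r = 28): q unchanged
  event 6 (t=37: SET p = -4): q unchanged
  event 7 (t=39: DEL p): q unchanged
  event 8 (t=46: DEL r): q unchanged
  event 9 (t=53: DEC r by 4): q unchanged
Final: q = 22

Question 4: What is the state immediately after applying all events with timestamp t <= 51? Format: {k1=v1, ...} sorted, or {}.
Apply events with t <= 51 (8 events):
  after event 1 (t=10: SET q = 40): {q=40}
  after event 2 (t=11: SET r = -5): {q=40, r=-5}
  after event 3 (t=15: SET r = 50): {q=40, r=50}
  after event 4 (t=25: SET q = 22): {q=22, r=50}
  after event 5 (t=29: SET r = 28): {q=22, r=28}
  after event 6 (t=37: SET p = -4): {p=-4, q=22, r=28}
  after event 7 (t=39: DEL p): {q=22, r=28}
  after event 8 (t=46: DEL r): {q=22}

Answer: {q=22}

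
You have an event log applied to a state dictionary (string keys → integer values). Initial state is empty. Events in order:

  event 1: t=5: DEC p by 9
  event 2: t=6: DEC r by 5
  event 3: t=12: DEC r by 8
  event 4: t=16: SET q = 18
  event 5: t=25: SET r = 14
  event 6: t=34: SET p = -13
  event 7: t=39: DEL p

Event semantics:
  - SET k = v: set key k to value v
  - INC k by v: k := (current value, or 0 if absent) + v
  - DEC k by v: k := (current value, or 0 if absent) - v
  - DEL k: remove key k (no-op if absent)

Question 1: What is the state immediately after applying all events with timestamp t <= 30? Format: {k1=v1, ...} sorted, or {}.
Apply events with t <= 30 (5 events):
  after event 1 (t=5: DEC p by 9): {p=-9}
  after event 2 (t=6: DEC r by 5): {p=-9, r=-5}
  after event 3 (t=12: DEC r by 8): {p=-9, r=-13}
  after event 4 (t=16: SET q = 18): {p=-9, q=18, r=-13}
  after event 5 (t=25: SET r = 14): {p=-9, q=18, r=14}

Answer: {p=-9, q=18, r=14}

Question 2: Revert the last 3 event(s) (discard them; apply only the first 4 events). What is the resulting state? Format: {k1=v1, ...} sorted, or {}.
Keep first 4 events (discard last 3):
  after event 1 (t=5: DEC p by 9): {p=-9}
  after event 2 (t=6: DEC r by 5): {p=-9, r=-5}
  after event 3 (t=12: DEC r by 8): {p=-9, r=-13}
  after event 4 (t=16: SET q = 18): {p=-9, q=18, r=-13}

Answer: {p=-9, q=18, r=-13}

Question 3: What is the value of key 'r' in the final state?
Answer: 14

Derivation:
Track key 'r' through all 7 events:
  event 1 (t=5: DEC p by 9): r unchanged
  event 2 (t=6: DEC r by 5): r (absent) -> -5
  event 3 (t=12: DEC r by 8): r -5 -> -13
  event 4 (t=16: SET q = 18): r unchanged
  event 5 (t=25: SET r = 14): r -13 -> 14
  event 6 (t=34: SET p = -13): r unchanged
  event 7 (t=39: DEL p): r unchanged
Final: r = 14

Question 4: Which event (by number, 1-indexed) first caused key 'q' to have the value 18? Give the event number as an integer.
Answer: 4

Derivation:
Looking for first event where q becomes 18:
  event 4: q (absent) -> 18  <-- first match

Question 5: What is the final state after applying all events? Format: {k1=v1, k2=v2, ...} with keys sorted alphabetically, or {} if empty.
  after event 1 (t=5: DEC p by 9): {p=-9}
  after event 2 (t=6: DEC r by 5): {p=-9, r=-5}
  after event 3 (t=12: DEC r by 8): {p=-9, r=-13}
  after event 4 (t=16: SET q = 18): {p=-9, q=18, r=-13}
  after event 5 (t=25: SET r = 14): {p=-9, q=18, r=14}
  after event 6 (t=34: SET p = -13): {p=-13, q=18, r=14}
  after event 7 (t=39: DEL p): {q=18, r=14}

Answer: {q=18, r=14}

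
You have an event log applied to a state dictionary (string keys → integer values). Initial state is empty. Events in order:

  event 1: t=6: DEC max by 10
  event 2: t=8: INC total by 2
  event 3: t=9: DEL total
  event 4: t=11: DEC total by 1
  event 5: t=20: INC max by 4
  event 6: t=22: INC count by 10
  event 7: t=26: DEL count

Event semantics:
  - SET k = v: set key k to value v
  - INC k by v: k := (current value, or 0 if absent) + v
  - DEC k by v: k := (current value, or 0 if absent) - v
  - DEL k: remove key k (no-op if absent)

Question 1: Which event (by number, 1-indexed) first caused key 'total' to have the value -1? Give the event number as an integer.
Looking for first event where total becomes -1:
  event 2: total = 2
  event 3: total = (absent)
  event 4: total (absent) -> -1  <-- first match

Answer: 4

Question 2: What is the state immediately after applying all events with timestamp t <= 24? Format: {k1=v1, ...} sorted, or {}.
Apply events with t <= 24 (6 events):
  after event 1 (t=6: DEC max by 10): {max=-10}
  after event 2 (t=8: INC total by 2): {max=-10, total=2}
  after event 3 (t=9: DEL total): {max=-10}
  after event 4 (t=11: DEC total by 1): {max=-10, total=-1}
  after event 5 (t=20: INC max by 4): {max=-6, total=-1}
  after event 6 (t=22: INC count by 10): {count=10, max=-6, total=-1}

Answer: {count=10, max=-6, total=-1}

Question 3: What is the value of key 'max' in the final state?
Track key 'max' through all 7 events:
  event 1 (t=6: DEC max by 10): max (absent) -> -10
  event 2 (t=8: INC total by 2): max unchanged
  event 3 (t=9: DEL total): max unchanged
  event 4 (t=11: DEC total by 1): max unchanged
  event 5 (t=20: INC max by 4): max -10 -> -6
  event 6 (t=22: INC count by 10): max unchanged
  event 7 (t=26: DEL count): max unchanged
Final: max = -6

Answer: -6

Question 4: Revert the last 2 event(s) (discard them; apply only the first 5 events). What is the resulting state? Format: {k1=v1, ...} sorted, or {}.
Answer: {max=-6, total=-1}

Derivation:
Keep first 5 events (discard last 2):
  after event 1 (t=6: DEC max by 10): {max=-10}
  after event 2 (t=8: INC total by 2): {max=-10, total=2}
  after event 3 (t=9: DEL total): {max=-10}
  after event 4 (t=11: DEC total by 1): {max=-10, total=-1}
  after event 5 (t=20: INC max by 4): {max=-6, total=-1}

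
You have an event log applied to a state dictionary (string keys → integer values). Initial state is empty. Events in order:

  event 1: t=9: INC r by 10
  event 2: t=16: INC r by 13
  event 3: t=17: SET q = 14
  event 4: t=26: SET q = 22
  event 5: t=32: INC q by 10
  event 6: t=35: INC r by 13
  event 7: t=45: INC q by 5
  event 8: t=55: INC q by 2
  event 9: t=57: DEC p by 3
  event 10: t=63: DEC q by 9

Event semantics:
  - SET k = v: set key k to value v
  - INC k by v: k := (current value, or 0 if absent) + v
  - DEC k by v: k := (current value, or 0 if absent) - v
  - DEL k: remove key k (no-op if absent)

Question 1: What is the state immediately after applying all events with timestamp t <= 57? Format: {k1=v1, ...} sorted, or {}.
Answer: {p=-3, q=39, r=36}

Derivation:
Apply events with t <= 57 (9 events):
  after event 1 (t=9: INC r by 10): {r=10}
  after event 2 (t=16: INC r by 13): {r=23}
  after event 3 (t=17: SET q = 14): {q=14, r=23}
  after event 4 (t=26: SET q = 22): {q=22, r=23}
  after event 5 (t=32: INC q by 10): {q=32, r=23}
  after event 6 (t=35: INC r by 13): {q=32, r=36}
  after event 7 (t=45: INC q by 5): {q=37, r=36}
  after event 8 (t=55: INC q by 2): {q=39, r=36}
  after event 9 (t=57: DEC p by 3): {p=-3, q=39, r=36}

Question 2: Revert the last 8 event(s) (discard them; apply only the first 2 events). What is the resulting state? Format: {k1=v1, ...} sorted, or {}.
Answer: {r=23}

Derivation:
Keep first 2 events (discard last 8):
  after event 1 (t=9: INC r by 10): {r=10}
  after event 2 (t=16: INC r by 13): {r=23}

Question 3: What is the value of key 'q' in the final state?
Answer: 30

Derivation:
Track key 'q' through all 10 events:
  event 1 (t=9: INC r by 10): q unchanged
  event 2 (t=16: INC r by 13): q unchanged
  event 3 (t=17: SET q = 14): q (absent) -> 14
  event 4 (t=26: SET q = 22): q 14 -> 22
  event 5 (t=32: INC q by 10): q 22 -> 32
  event 6 (t=35: INC r by 13): q unchanged
  event 7 (t=45: INC q by 5): q 32 -> 37
  event 8 (t=55: INC q by 2): q 37 -> 39
  event 9 (t=57: DEC p by 3): q unchanged
  event 10 (t=63: DEC q by 9): q 39 -> 30
Final: q = 30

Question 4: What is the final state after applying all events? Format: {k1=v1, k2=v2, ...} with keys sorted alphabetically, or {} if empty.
Answer: {p=-3, q=30, r=36}

Derivation:
  after event 1 (t=9: INC r by 10): {r=10}
  after event 2 (t=16: INC r by 13): {r=23}
  after event 3 (t=17: SET q = 14): {q=14, r=23}
  after event 4 (t=26: SET q = 22): {q=22, r=23}
  after event 5 (t=32: INC q by 10): {q=32, r=23}
  after event 6 (t=35: INC r by 13): {q=32, r=36}
  after event 7 (t=45: INC q by 5): {q=37, r=36}
  after event 8 (t=55: INC q by 2): {q=39, r=36}
  after event 9 (t=57: DEC p by 3): {p=-3, q=39, r=36}
  after event 10 (t=63: DEC q by 9): {p=-3, q=30, r=36}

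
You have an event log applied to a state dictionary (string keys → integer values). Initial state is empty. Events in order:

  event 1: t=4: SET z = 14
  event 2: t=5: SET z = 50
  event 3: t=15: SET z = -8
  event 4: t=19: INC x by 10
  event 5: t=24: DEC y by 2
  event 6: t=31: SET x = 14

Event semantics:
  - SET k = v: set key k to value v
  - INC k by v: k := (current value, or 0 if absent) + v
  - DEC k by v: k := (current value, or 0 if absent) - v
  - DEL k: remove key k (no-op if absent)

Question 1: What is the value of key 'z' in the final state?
Track key 'z' through all 6 events:
  event 1 (t=4: SET z = 14): z (absent) -> 14
  event 2 (t=5: SET z = 50): z 14 -> 50
  event 3 (t=15: SET z = -8): z 50 -> -8
  event 4 (t=19: INC x by 10): z unchanged
  event 5 (t=24: DEC y by 2): z unchanged
  event 6 (t=31: SET x = 14): z unchanged
Final: z = -8

Answer: -8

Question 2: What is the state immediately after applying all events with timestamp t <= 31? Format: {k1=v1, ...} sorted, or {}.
Answer: {x=14, y=-2, z=-8}

Derivation:
Apply events with t <= 31 (6 events):
  after event 1 (t=4: SET z = 14): {z=14}
  after event 2 (t=5: SET z = 50): {z=50}
  after event 3 (t=15: SET z = -8): {z=-8}
  after event 4 (t=19: INC x by 10): {x=10, z=-8}
  after event 5 (t=24: DEC y by 2): {x=10, y=-2, z=-8}
  after event 6 (t=31: SET x = 14): {x=14, y=-2, z=-8}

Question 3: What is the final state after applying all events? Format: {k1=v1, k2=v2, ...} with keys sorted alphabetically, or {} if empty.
  after event 1 (t=4: SET z = 14): {z=14}
  after event 2 (t=5: SET z = 50): {z=50}
  after event 3 (t=15: SET z = -8): {z=-8}
  after event 4 (t=19: INC x by 10): {x=10, z=-8}
  after event 5 (t=24: DEC y by 2): {x=10, y=-2, z=-8}
  after event 6 (t=31: SET x = 14): {x=14, y=-2, z=-8}

Answer: {x=14, y=-2, z=-8}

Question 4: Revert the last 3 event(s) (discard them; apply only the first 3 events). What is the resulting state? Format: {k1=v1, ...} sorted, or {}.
Answer: {z=-8}

Derivation:
Keep first 3 events (discard last 3):
  after event 1 (t=4: SET z = 14): {z=14}
  after event 2 (t=5: SET z = 50): {z=50}
  after event 3 (t=15: SET z = -8): {z=-8}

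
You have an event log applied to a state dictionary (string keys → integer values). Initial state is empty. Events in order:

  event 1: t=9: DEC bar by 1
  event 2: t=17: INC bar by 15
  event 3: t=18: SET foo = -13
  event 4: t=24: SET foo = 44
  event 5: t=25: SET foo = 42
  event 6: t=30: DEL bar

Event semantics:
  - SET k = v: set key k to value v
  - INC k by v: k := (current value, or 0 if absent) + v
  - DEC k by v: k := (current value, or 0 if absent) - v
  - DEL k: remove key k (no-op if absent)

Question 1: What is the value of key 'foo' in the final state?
Track key 'foo' through all 6 events:
  event 1 (t=9: DEC bar by 1): foo unchanged
  event 2 (t=17: INC bar by 15): foo unchanged
  event 3 (t=18: SET foo = -13): foo (absent) -> -13
  event 4 (t=24: SET foo = 44): foo -13 -> 44
  event 5 (t=25: SET foo = 42): foo 44 -> 42
  event 6 (t=30: DEL bar): foo unchanged
Final: foo = 42

Answer: 42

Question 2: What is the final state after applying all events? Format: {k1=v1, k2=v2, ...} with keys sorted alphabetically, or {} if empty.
Answer: {foo=42}

Derivation:
  after event 1 (t=9: DEC bar by 1): {bar=-1}
  after event 2 (t=17: INC bar by 15): {bar=14}
  after event 3 (t=18: SET foo = -13): {bar=14, foo=-13}
  after event 4 (t=24: SET foo = 44): {bar=14, foo=44}
  after event 5 (t=25: SET foo = 42): {bar=14, foo=42}
  after event 6 (t=30: DEL bar): {foo=42}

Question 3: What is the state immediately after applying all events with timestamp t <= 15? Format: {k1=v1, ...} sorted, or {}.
Answer: {bar=-1}

Derivation:
Apply events with t <= 15 (1 events):
  after event 1 (t=9: DEC bar by 1): {bar=-1}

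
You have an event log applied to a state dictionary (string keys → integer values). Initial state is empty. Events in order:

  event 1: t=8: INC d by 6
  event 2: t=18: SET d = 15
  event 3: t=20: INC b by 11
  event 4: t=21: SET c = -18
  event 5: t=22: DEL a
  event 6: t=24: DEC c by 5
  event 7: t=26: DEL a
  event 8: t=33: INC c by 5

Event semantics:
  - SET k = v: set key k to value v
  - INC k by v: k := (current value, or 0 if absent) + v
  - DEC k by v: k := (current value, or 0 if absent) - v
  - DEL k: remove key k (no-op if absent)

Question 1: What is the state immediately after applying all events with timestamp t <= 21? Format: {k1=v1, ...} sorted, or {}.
Answer: {b=11, c=-18, d=15}

Derivation:
Apply events with t <= 21 (4 events):
  after event 1 (t=8: INC d by 6): {d=6}
  after event 2 (t=18: SET d = 15): {d=15}
  after event 3 (t=20: INC b by 11): {b=11, d=15}
  after event 4 (t=21: SET c = -18): {b=11, c=-18, d=15}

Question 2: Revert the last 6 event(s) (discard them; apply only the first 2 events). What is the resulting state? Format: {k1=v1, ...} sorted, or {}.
Keep first 2 events (discard last 6):
  after event 1 (t=8: INC d by 6): {d=6}
  after event 2 (t=18: SET d = 15): {d=15}

Answer: {d=15}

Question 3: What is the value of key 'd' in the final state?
Track key 'd' through all 8 events:
  event 1 (t=8: INC d by 6): d (absent) -> 6
  event 2 (t=18: SET d = 15): d 6 -> 15
  event 3 (t=20: INC b by 11): d unchanged
  event 4 (t=21: SET c = -18): d unchanged
  event 5 (t=22: DEL a): d unchanged
  event 6 (t=24: DEC c by 5): d unchanged
  event 7 (t=26: DEL a): d unchanged
  event 8 (t=33: INC c by 5): d unchanged
Final: d = 15

Answer: 15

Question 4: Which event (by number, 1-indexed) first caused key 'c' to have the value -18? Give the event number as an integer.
Looking for first event where c becomes -18:
  event 4: c (absent) -> -18  <-- first match

Answer: 4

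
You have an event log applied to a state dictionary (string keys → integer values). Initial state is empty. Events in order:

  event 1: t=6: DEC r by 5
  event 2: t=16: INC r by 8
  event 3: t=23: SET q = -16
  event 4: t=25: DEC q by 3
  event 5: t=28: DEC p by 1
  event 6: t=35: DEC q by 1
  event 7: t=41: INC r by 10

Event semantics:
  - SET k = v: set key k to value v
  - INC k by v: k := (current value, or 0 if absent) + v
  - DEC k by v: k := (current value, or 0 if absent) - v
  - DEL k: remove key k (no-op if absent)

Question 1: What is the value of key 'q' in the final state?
Track key 'q' through all 7 events:
  event 1 (t=6: DEC r by 5): q unchanged
  event 2 (t=16: INC r by 8): q unchanged
  event 3 (t=23: SET q = -16): q (absent) -> -16
  event 4 (t=25: DEC q by 3): q -16 -> -19
  event 5 (t=28: DEC p by 1): q unchanged
  event 6 (t=35: DEC q by 1): q -19 -> -20
  event 7 (t=41: INC r by 10): q unchanged
Final: q = -20

Answer: -20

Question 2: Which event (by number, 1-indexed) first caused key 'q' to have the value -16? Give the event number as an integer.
Answer: 3

Derivation:
Looking for first event where q becomes -16:
  event 3: q (absent) -> -16  <-- first match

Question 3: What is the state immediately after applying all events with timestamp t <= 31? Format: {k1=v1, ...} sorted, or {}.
Answer: {p=-1, q=-19, r=3}

Derivation:
Apply events with t <= 31 (5 events):
  after event 1 (t=6: DEC r by 5): {r=-5}
  after event 2 (t=16: INC r by 8): {r=3}
  after event 3 (t=23: SET q = -16): {q=-16, r=3}
  after event 4 (t=25: DEC q by 3): {q=-19, r=3}
  after event 5 (t=28: DEC p by 1): {p=-1, q=-19, r=3}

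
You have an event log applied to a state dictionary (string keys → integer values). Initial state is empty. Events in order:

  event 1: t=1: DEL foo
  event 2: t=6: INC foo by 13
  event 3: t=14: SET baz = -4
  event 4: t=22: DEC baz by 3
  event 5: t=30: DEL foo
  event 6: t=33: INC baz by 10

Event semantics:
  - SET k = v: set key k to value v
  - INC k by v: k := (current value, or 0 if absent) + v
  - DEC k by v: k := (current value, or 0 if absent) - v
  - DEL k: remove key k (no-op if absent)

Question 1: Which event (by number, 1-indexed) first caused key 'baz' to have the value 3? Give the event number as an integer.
Answer: 6

Derivation:
Looking for first event where baz becomes 3:
  event 3: baz = -4
  event 4: baz = -7
  event 5: baz = -7
  event 6: baz -7 -> 3  <-- first match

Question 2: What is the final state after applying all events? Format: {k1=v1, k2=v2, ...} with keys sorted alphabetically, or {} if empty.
  after event 1 (t=1: DEL foo): {}
  after event 2 (t=6: INC foo by 13): {foo=13}
  after event 3 (t=14: SET baz = -4): {baz=-4, foo=13}
  after event 4 (t=22: DEC baz by 3): {baz=-7, foo=13}
  after event 5 (t=30: DEL foo): {baz=-7}
  after event 6 (t=33: INC baz by 10): {baz=3}

Answer: {baz=3}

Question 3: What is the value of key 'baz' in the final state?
Answer: 3

Derivation:
Track key 'baz' through all 6 events:
  event 1 (t=1: DEL foo): baz unchanged
  event 2 (t=6: INC foo by 13): baz unchanged
  event 3 (t=14: SET baz = -4): baz (absent) -> -4
  event 4 (t=22: DEC baz by 3): baz -4 -> -7
  event 5 (t=30: DEL foo): baz unchanged
  event 6 (t=33: INC baz by 10): baz -7 -> 3
Final: baz = 3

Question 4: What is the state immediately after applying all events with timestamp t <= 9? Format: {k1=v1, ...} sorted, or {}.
Apply events with t <= 9 (2 events):
  after event 1 (t=1: DEL foo): {}
  after event 2 (t=6: INC foo by 13): {foo=13}

Answer: {foo=13}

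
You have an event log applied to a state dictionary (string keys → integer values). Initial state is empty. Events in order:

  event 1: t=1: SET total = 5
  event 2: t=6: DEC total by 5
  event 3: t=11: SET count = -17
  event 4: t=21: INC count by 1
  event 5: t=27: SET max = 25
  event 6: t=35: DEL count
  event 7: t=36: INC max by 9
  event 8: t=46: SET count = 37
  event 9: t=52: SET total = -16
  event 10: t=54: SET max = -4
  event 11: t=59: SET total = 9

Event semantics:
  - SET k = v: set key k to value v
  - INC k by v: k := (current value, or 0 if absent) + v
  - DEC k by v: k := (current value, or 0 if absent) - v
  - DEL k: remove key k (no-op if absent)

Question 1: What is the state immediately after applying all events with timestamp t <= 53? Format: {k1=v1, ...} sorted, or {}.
Answer: {count=37, max=34, total=-16}

Derivation:
Apply events with t <= 53 (9 events):
  after event 1 (t=1: SET total = 5): {total=5}
  after event 2 (t=6: DEC total by 5): {total=0}
  after event 3 (t=11: SET count = -17): {count=-17, total=0}
  after event 4 (t=21: INC count by 1): {count=-16, total=0}
  after event 5 (t=27: SET max = 25): {count=-16, max=25, total=0}
  after event 6 (t=35: DEL count): {max=25, total=0}
  after event 7 (t=36: INC max by 9): {max=34, total=0}
  after event 8 (t=46: SET count = 37): {count=37, max=34, total=0}
  after event 9 (t=52: SET total = -16): {count=37, max=34, total=-16}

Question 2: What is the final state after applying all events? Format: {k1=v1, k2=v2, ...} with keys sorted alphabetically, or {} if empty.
  after event 1 (t=1: SET total = 5): {total=5}
  after event 2 (t=6: DEC total by 5): {total=0}
  after event 3 (t=11: SET count = -17): {count=-17, total=0}
  after event 4 (t=21: INC count by 1): {count=-16, total=0}
  after event 5 (t=27: SET max = 25): {count=-16, max=25, total=0}
  after event 6 (t=35: DEL count): {max=25, total=0}
  after event 7 (t=36: INC max by 9): {max=34, total=0}
  after event 8 (t=46: SET count = 37): {count=37, max=34, total=0}
  after event 9 (t=52: SET total = -16): {count=37, max=34, total=-16}
  after event 10 (t=54: SET max = -4): {count=37, max=-4, total=-16}
  after event 11 (t=59: SET total = 9): {count=37, max=-4, total=9}

Answer: {count=37, max=-4, total=9}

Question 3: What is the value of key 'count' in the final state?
Answer: 37

Derivation:
Track key 'count' through all 11 events:
  event 1 (t=1: SET total = 5): count unchanged
  event 2 (t=6: DEC total by 5): count unchanged
  event 3 (t=11: SET count = -17): count (absent) -> -17
  event 4 (t=21: INC count by 1): count -17 -> -16
  event 5 (t=27: SET max = 25): count unchanged
  event 6 (t=35: DEL count): count -16 -> (absent)
  event 7 (t=36: INC max by 9): count unchanged
  event 8 (t=46: SET count = 37): count (absent) -> 37
  event 9 (t=52: SET total = -16): count unchanged
  event 10 (t=54: SET max = -4): count unchanged
  event 11 (t=59: SET total = 9): count unchanged
Final: count = 37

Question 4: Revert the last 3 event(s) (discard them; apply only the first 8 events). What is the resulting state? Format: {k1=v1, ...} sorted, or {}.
Answer: {count=37, max=34, total=0}

Derivation:
Keep first 8 events (discard last 3):
  after event 1 (t=1: SET total = 5): {total=5}
  after event 2 (t=6: DEC total by 5): {total=0}
  after event 3 (t=11: SET count = -17): {count=-17, total=0}
  after event 4 (t=21: INC count by 1): {count=-16, total=0}
  after event 5 (t=27: SET max = 25): {count=-16, max=25, total=0}
  after event 6 (t=35: DEL count): {max=25, total=0}
  after event 7 (t=36: INC max by 9): {max=34, total=0}
  after event 8 (t=46: SET count = 37): {count=37, max=34, total=0}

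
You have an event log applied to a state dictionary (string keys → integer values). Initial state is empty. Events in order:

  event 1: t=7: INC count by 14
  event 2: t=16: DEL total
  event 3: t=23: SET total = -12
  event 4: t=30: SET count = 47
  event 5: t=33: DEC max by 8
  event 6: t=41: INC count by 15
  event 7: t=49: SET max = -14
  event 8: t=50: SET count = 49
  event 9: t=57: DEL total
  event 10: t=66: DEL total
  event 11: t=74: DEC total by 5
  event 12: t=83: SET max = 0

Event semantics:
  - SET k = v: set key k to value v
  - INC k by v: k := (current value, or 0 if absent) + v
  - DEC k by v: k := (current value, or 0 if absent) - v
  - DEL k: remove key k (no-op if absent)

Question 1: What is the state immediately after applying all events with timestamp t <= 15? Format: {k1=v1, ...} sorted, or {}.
Apply events with t <= 15 (1 events):
  after event 1 (t=7: INC count by 14): {count=14}

Answer: {count=14}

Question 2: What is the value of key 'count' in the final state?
Answer: 49

Derivation:
Track key 'count' through all 12 events:
  event 1 (t=7: INC count by 14): count (absent) -> 14
  event 2 (t=16: DEL total): count unchanged
  event 3 (t=23: SET total = -12): count unchanged
  event 4 (t=30: SET count = 47): count 14 -> 47
  event 5 (t=33: DEC max by 8): count unchanged
  event 6 (t=41: INC count by 15): count 47 -> 62
  event 7 (t=49: SET max = -14): count unchanged
  event 8 (t=50: SET count = 49): count 62 -> 49
  event 9 (t=57: DEL total): count unchanged
  event 10 (t=66: DEL total): count unchanged
  event 11 (t=74: DEC total by 5): count unchanged
  event 12 (t=83: SET max = 0): count unchanged
Final: count = 49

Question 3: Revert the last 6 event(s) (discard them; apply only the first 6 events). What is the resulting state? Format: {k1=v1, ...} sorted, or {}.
Answer: {count=62, max=-8, total=-12}

Derivation:
Keep first 6 events (discard last 6):
  after event 1 (t=7: INC count by 14): {count=14}
  after event 2 (t=16: DEL total): {count=14}
  after event 3 (t=23: SET total = -12): {count=14, total=-12}
  after event 4 (t=30: SET count = 47): {count=47, total=-12}
  after event 5 (t=33: DEC max by 8): {count=47, max=-8, total=-12}
  after event 6 (t=41: INC count by 15): {count=62, max=-8, total=-12}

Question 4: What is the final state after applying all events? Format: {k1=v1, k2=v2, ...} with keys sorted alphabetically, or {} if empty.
  after event 1 (t=7: INC count by 14): {count=14}
  after event 2 (t=16: DEL total): {count=14}
  after event 3 (t=23: SET total = -12): {count=14, total=-12}
  after event 4 (t=30: SET count = 47): {count=47, total=-12}
  after event 5 (t=33: DEC max by 8): {count=47, max=-8, total=-12}
  after event 6 (t=41: INC count by 15): {count=62, max=-8, total=-12}
  after event 7 (t=49: SET max = -14): {count=62, max=-14, total=-12}
  after event 8 (t=50: SET count = 49): {count=49, max=-14, total=-12}
  after event 9 (t=57: DEL total): {count=49, max=-14}
  after event 10 (t=66: DEL total): {count=49, max=-14}
  after event 11 (t=74: DEC total by 5): {count=49, max=-14, total=-5}
  after event 12 (t=83: SET max = 0): {count=49, max=0, total=-5}

Answer: {count=49, max=0, total=-5}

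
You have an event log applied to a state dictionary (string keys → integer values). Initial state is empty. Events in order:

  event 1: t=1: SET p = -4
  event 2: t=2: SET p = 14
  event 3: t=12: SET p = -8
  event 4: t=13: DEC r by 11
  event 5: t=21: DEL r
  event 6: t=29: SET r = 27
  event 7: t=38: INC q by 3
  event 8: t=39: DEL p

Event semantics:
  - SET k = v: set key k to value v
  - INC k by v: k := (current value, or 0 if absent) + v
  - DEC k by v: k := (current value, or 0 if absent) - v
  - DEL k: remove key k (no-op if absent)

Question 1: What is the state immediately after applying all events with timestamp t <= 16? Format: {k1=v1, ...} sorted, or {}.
Apply events with t <= 16 (4 events):
  after event 1 (t=1: SET p = -4): {p=-4}
  after event 2 (t=2: SET p = 14): {p=14}
  after event 3 (t=12: SET p = -8): {p=-8}
  after event 4 (t=13: DEC r by 11): {p=-8, r=-11}

Answer: {p=-8, r=-11}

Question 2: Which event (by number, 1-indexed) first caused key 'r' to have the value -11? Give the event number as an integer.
Looking for first event where r becomes -11:
  event 4: r (absent) -> -11  <-- first match

Answer: 4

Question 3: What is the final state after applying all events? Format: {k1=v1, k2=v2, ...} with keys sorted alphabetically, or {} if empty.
  after event 1 (t=1: SET p = -4): {p=-4}
  after event 2 (t=2: SET p = 14): {p=14}
  after event 3 (t=12: SET p = -8): {p=-8}
  after event 4 (t=13: DEC r by 11): {p=-8, r=-11}
  after event 5 (t=21: DEL r): {p=-8}
  after event 6 (t=29: SET r = 27): {p=-8, r=27}
  after event 7 (t=38: INC q by 3): {p=-8, q=3, r=27}
  after event 8 (t=39: DEL p): {q=3, r=27}

Answer: {q=3, r=27}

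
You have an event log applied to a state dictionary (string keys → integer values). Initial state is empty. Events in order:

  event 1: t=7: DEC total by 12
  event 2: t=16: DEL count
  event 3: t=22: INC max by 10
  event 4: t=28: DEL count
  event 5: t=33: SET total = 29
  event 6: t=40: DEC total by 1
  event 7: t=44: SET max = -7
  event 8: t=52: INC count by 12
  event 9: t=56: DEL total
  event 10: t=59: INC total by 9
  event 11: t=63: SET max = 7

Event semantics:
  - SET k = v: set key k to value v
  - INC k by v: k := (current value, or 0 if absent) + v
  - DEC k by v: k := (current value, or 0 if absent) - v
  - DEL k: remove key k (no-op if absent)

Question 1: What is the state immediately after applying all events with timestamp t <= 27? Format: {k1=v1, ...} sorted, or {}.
Answer: {max=10, total=-12}

Derivation:
Apply events with t <= 27 (3 events):
  after event 1 (t=7: DEC total by 12): {total=-12}
  after event 2 (t=16: DEL count): {total=-12}
  after event 3 (t=22: INC max by 10): {max=10, total=-12}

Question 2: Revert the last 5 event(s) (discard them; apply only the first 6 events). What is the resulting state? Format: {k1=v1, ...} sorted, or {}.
Keep first 6 events (discard last 5):
  after event 1 (t=7: DEC total by 12): {total=-12}
  after event 2 (t=16: DEL count): {total=-12}
  after event 3 (t=22: INC max by 10): {max=10, total=-12}
  after event 4 (t=28: DEL count): {max=10, total=-12}
  after event 5 (t=33: SET total = 29): {max=10, total=29}
  after event 6 (t=40: DEC total by 1): {max=10, total=28}

Answer: {max=10, total=28}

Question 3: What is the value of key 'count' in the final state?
Answer: 12

Derivation:
Track key 'count' through all 11 events:
  event 1 (t=7: DEC total by 12): count unchanged
  event 2 (t=16: DEL count): count (absent) -> (absent)
  event 3 (t=22: INC max by 10): count unchanged
  event 4 (t=28: DEL count): count (absent) -> (absent)
  event 5 (t=33: SET total = 29): count unchanged
  event 6 (t=40: DEC total by 1): count unchanged
  event 7 (t=44: SET max = -7): count unchanged
  event 8 (t=52: INC count by 12): count (absent) -> 12
  event 9 (t=56: DEL total): count unchanged
  event 10 (t=59: INC total by 9): count unchanged
  event 11 (t=63: SET max = 7): count unchanged
Final: count = 12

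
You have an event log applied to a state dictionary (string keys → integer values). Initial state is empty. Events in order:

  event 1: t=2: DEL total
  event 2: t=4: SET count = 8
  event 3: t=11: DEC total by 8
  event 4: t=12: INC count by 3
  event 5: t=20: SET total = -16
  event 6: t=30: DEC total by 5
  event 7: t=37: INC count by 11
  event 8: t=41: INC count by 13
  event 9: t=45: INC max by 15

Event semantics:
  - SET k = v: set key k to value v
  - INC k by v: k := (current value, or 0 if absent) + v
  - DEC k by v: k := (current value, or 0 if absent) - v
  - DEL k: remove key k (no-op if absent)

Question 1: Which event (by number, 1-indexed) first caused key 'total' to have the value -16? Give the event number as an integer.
Answer: 5

Derivation:
Looking for first event where total becomes -16:
  event 3: total = -8
  event 4: total = -8
  event 5: total -8 -> -16  <-- first match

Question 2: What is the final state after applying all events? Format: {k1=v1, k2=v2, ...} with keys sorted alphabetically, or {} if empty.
Answer: {count=35, max=15, total=-21}

Derivation:
  after event 1 (t=2: DEL total): {}
  after event 2 (t=4: SET count = 8): {count=8}
  after event 3 (t=11: DEC total by 8): {count=8, total=-8}
  after event 4 (t=12: INC count by 3): {count=11, total=-8}
  after event 5 (t=20: SET total = -16): {count=11, total=-16}
  after event 6 (t=30: DEC total by 5): {count=11, total=-21}
  after event 7 (t=37: INC count by 11): {count=22, total=-21}
  after event 8 (t=41: INC count by 13): {count=35, total=-21}
  after event 9 (t=45: INC max by 15): {count=35, max=15, total=-21}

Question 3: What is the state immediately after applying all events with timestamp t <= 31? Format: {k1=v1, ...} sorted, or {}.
Apply events with t <= 31 (6 events):
  after event 1 (t=2: DEL total): {}
  after event 2 (t=4: SET count = 8): {count=8}
  after event 3 (t=11: DEC total by 8): {count=8, total=-8}
  after event 4 (t=12: INC count by 3): {count=11, total=-8}
  after event 5 (t=20: SET total = -16): {count=11, total=-16}
  after event 6 (t=30: DEC total by 5): {count=11, total=-21}

Answer: {count=11, total=-21}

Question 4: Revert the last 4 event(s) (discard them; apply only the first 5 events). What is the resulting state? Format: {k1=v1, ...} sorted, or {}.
Keep first 5 events (discard last 4):
  after event 1 (t=2: DEL total): {}
  after event 2 (t=4: SET count = 8): {count=8}
  after event 3 (t=11: DEC total by 8): {count=8, total=-8}
  after event 4 (t=12: INC count by 3): {count=11, total=-8}
  after event 5 (t=20: SET total = -16): {count=11, total=-16}

Answer: {count=11, total=-16}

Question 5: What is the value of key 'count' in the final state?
Answer: 35

Derivation:
Track key 'count' through all 9 events:
  event 1 (t=2: DEL total): count unchanged
  event 2 (t=4: SET count = 8): count (absent) -> 8
  event 3 (t=11: DEC total by 8): count unchanged
  event 4 (t=12: INC count by 3): count 8 -> 11
  event 5 (t=20: SET total = -16): count unchanged
  event 6 (t=30: DEC total by 5): count unchanged
  event 7 (t=37: INC count by 11): count 11 -> 22
  event 8 (t=41: INC count by 13): count 22 -> 35
  event 9 (t=45: INC max by 15): count unchanged
Final: count = 35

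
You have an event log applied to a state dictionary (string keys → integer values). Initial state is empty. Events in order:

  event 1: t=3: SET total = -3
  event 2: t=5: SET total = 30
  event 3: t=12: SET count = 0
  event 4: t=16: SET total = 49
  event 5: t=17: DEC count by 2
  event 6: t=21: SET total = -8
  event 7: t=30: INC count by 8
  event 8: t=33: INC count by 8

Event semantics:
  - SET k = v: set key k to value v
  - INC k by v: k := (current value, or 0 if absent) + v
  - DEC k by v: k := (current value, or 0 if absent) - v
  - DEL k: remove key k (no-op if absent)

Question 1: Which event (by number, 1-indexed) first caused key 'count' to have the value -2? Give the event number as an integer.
Answer: 5

Derivation:
Looking for first event where count becomes -2:
  event 3: count = 0
  event 4: count = 0
  event 5: count 0 -> -2  <-- first match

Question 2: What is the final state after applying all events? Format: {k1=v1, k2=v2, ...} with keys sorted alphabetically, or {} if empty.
  after event 1 (t=3: SET total = -3): {total=-3}
  after event 2 (t=5: SET total = 30): {total=30}
  after event 3 (t=12: SET count = 0): {count=0, total=30}
  after event 4 (t=16: SET total = 49): {count=0, total=49}
  after event 5 (t=17: DEC count by 2): {count=-2, total=49}
  after event 6 (t=21: SET total = -8): {count=-2, total=-8}
  after event 7 (t=30: INC count by 8): {count=6, total=-8}
  after event 8 (t=33: INC count by 8): {count=14, total=-8}

Answer: {count=14, total=-8}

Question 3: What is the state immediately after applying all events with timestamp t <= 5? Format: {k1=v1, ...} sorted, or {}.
Apply events with t <= 5 (2 events):
  after event 1 (t=3: SET total = -3): {total=-3}
  after event 2 (t=5: SET total = 30): {total=30}

Answer: {total=30}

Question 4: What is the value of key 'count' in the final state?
Answer: 14

Derivation:
Track key 'count' through all 8 events:
  event 1 (t=3: SET total = -3): count unchanged
  event 2 (t=5: SET total = 30): count unchanged
  event 3 (t=12: SET count = 0): count (absent) -> 0
  event 4 (t=16: SET total = 49): count unchanged
  event 5 (t=17: DEC count by 2): count 0 -> -2
  event 6 (t=21: SET total = -8): count unchanged
  event 7 (t=30: INC count by 8): count -2 -> 6
  event 8 (t=33: INC count by 8): count 6 -> 14
Final: count = 14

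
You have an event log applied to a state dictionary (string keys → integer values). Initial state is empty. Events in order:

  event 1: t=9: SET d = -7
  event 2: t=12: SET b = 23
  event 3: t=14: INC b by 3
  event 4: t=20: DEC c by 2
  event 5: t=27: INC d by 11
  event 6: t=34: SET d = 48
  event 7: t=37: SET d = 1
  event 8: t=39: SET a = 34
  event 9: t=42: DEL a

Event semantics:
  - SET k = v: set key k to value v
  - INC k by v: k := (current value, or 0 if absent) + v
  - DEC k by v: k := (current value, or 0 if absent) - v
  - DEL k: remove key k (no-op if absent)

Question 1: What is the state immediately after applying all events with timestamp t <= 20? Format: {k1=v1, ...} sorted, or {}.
Answer: {b=26, c=-2, d=-7}

Derivation:
Apply events with t <= 20 (4 events):
  after event 1 (t=9: SET d = -7): {d=-7}
  after event 2 (t=12: SET b = 23): {b=23, d=-7}
  after event 3 (t=14: INC b by 3): {b=26, d=-7}
  after event 4 (t=20: DEC c by 2): {b=26, c=-2, d=-7}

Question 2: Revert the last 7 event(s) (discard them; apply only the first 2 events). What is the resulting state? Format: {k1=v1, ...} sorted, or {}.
Keep first 2 events (discard last 7):
  after event 1 (t=9: SET d = -7): {d=-7}
  after event 2 (t=12: SET b = 23): {b=23, d=-7}

Answer: {b=23, d=-7}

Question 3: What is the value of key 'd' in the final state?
Track key 'd' through all 9 events:
  event 1 (t=9: SET d = -7): d (absent) -> -7
  event 2 (t=12: SET b = 23): d unchanged
  event 3 (t=14: INC b by 3): d unchanged
  event 4 (t=20: DEC c by 2): d unchanged
  event 5 (t=27: INC d by 11): d -7 -> 4
  event 6 (t=34: SET d = 48): d 4 -> 48
  event 7 (t=37: SET d = 1): d 48 -> 1
  event 8 (t=39: SET a = 34): d unchanged
  event 9 (t=42: DEL a): d unchanged
Final: d = 1

Answer: 1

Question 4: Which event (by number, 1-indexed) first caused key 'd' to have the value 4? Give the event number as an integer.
Answer: 5

Derivation:
Looking for first event where d becomes 4:
  event 1: d = -7
  event 2: d = -7
  event 3: d = -7
  event 4: d = -7
  event 5: d -7 -> 4  <-- first match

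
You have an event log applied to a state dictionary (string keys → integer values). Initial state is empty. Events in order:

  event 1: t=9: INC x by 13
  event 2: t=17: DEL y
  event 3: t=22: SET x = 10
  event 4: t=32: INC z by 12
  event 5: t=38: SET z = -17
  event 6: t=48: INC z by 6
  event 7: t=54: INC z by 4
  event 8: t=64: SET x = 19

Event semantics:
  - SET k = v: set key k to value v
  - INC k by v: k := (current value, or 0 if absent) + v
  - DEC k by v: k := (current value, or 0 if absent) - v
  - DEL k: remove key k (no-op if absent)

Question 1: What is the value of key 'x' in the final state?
Track key 'x' through all 8 events:
  event 1 (t=9: INC x by 13): x (absent) -> 13
  event 2 (t=17: DEL y): x unchanged
  event 3 (t=22: SET x = 10): x 13 -> 10
  event 4 (t=32: INC z by 12): x unchanged
  event 5 (t=38: SET z = -17): x unchanged
  event 6 (t=48: INC z by 6): x unchanged
  event 7 (t=54: INC z by 4): x unchanged
  event 8 (t=64: SET x = 19): x 10 -> 19
Final: x = 19

Answer: 19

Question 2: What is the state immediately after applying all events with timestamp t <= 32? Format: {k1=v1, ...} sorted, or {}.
Answer: {x=10, z=12}

Derivation:
Apply events with t <= 32 (4 events):
  after event 1 (t=9: INC x by 13): {x=13}
  after event 2 (t=17: DEL y): {x=13}
  after event 3 (t=22: SET x = 10): {x=10}
  after event 4 (t=32: INC z by 12): {x=10, z=12}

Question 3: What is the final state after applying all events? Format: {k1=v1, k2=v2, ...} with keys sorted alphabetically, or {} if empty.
Answer: {x=19, z=-7}

Derivation:
  after event 1 (t=9: INC x by 13): {x=13}
  after event 2 (t=17: DEL y): {x=13}
  after event 3 (t=22: SET x = 10): {x=10}
  after event 4 (t=32: INC z by 12): {x=10, z=12}
  after event 5 (t=38: SET z = -17): {x=10, z=-17}
  after event 6 (t=48: INC z by 6): {x=10, z=-11}
  after event 7 (t=54: INC z by 4): {x=10, z=-7}
  after event 8 (t=64: SET x = 19): {x=19, z=-7}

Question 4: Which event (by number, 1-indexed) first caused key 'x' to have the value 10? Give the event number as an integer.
Answer: 3

Derivation:
Looking for first event where x becomes 10:
  event 1: x = 13
  event 2: x = 13
  event 3: x 13 -> 10  <-- first match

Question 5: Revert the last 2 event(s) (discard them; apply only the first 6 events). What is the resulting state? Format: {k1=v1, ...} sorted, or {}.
Keep first 6 events (discard last 2):
  after event 1 (t=9: INC x by 13): {x=13}
  after event 2 (t=17: DEL y): {x=13}
  after event 3 (t=22: SET x = 10): {x=10}
  after event 4 (t=32: INC z by 12): {x=10, z=12}
  after event 5 (t=38: SET z = -17): {x=10, z=-17}
  after event 6 (t=48: INC z by 6): {x=10, z=-11}

Answer: {x=10, z=-11}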